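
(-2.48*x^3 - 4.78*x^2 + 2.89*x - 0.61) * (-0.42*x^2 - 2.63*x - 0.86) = 1.0416*x^5 + 8.53*x^4 + 13.4904*x^3 - 3.2337*x^2 - 0.8811*x + 0.5246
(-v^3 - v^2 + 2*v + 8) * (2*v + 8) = -2*v^4 - 10*v^3 - 4*v^2 + 32*v + 64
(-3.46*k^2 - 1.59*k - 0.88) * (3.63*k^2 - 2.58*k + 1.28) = -12.5598*k^4 + 3.1551*k^3 - 3.521*k^2 + 0.2352*k - 1.1264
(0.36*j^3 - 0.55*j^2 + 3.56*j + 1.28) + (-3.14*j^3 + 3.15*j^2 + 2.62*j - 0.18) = -2.78*j^3 + 2.6*j^2 + 6.18*j + 1.1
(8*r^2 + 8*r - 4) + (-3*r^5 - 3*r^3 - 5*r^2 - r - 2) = -3*r^5 - 3*r^3 + 3*r^2 + 7*r - 6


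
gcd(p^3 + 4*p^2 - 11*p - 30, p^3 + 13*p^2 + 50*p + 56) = p + 2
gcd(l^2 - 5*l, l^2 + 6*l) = l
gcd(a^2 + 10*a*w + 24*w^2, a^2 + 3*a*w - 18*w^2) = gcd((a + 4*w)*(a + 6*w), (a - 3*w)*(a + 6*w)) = a + 6*w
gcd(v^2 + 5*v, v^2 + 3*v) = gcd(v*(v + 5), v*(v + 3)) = v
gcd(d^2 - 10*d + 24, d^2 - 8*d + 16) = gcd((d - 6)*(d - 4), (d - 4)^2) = d - 4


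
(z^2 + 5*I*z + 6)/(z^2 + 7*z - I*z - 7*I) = (z + 6*I)/(z + 7)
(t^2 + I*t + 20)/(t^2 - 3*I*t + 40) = (t - 4*I)/(t - 8*I)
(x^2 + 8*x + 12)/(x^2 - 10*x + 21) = (x^2 + 8*x + 12)/(x^2 - 10*x + 21)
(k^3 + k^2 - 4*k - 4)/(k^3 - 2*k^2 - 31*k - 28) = (k^2 - 4)/(k^2 - 3*k - 28)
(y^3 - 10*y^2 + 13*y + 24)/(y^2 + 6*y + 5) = (y^2 - 11*y + 24)/(y + 5)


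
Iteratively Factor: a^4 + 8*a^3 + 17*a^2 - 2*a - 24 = (a + 3)*(a^3 + 5*a^2 + 2*a - 8) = (a - 1)*(a + 3)*(a^2 + 6*a + 8) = (a - 1)*(a + 2)*(a + 3)*(a + 4)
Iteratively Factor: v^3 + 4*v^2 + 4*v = (v + 2)*(v^2 + 2*v) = v*(v + 2)*(v + 2)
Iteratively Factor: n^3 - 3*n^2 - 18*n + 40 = (n + 4)*(n^2 - 7*n + 10) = (n - 2)*(n + 4)*(n - 5)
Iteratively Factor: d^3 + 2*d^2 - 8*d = (d)*(d^2 + 2*d - 8) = d*(d - 2)*(d + 4)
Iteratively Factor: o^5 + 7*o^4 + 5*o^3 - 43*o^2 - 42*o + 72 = (o - 1)*(o^4 + 8*o^3 + 13*o^2 - 30*o - 72) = (o - 2)*(o - 1)*(o^3 + 10*o^2 + 33*o + 36) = (o - 2)*(o - 1)*(o + 3)*(o^2 + 7*o + 12) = (o - 2)*(o - 1)*(o + 3)^2*(o + 4)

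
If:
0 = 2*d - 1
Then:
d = 1/2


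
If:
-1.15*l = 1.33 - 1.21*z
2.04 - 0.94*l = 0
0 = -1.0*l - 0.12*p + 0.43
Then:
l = 2.17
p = -14.50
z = 3.16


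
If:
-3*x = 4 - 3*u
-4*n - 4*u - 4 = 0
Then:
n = -x - 7/3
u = x + 4/3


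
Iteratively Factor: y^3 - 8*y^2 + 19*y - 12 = (y - 3)*(y^2 - 5*y + 4) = (y - 4)*(y - 3)*(y - 1)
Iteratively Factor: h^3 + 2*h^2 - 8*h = (h)*(h^2 + 2*h - 8) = h*(h - 2)*(h + 4)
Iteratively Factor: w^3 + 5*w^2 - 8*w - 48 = (w + 4)*(w^2 + w - 12) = (w - 3)*(w + 4)*(w + 4)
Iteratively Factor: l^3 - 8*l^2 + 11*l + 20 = (l - 4)*(l^2 - 4*l - 5) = (l - 5)*(l - 4)*(l + 1)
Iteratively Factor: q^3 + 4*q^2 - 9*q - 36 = (q + 3)*(q^2 + q - 12) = (q + 3)*(q + 4)*(q - 3)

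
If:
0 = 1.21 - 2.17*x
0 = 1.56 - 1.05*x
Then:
No Solution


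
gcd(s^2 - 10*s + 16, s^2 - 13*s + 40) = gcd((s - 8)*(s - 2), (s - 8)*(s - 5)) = s - 8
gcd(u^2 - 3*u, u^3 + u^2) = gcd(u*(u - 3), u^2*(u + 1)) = u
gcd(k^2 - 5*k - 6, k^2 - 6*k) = k - 6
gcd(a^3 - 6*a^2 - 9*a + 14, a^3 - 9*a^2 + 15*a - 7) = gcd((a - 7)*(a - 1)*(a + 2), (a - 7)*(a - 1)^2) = a^2 - 8*a + 7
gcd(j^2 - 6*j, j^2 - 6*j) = j^2 - 6*j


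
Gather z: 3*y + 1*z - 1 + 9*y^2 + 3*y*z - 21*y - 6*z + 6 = 9*y^2 - 18*y + z*(3*y - 5) + 5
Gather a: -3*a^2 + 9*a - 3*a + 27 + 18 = -3*a^2 + 6*a + 45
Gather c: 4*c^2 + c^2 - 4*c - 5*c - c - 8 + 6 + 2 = 5*c^2 - 10*c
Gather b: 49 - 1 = 48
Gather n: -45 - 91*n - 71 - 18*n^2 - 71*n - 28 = -18*n^2 - 162*n - 144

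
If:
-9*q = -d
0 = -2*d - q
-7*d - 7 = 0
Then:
No Solution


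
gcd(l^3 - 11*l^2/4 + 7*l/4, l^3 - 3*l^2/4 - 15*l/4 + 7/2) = l^2 - 11*l/4 + 7/4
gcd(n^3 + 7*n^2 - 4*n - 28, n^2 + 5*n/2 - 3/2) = 1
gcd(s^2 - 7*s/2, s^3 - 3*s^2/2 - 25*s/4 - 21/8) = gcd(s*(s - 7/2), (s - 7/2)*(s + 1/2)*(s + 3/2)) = s - 7/2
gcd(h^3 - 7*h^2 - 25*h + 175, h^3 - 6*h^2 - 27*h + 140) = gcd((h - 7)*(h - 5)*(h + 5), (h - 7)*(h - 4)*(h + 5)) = h^2 - 2*h - 35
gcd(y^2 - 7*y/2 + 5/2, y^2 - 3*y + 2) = y - 1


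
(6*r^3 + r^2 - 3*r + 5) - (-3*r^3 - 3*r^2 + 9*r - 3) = 9*r^3 + 4*r^2 - 12*r + 8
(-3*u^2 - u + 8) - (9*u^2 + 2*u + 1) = -12*u^2 - 3*u + 7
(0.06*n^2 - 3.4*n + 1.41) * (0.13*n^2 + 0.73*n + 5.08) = 0.0078*n^4 - 0.3982*n^3 - 1.9939*n^2 - 16.2427*n + 7.1628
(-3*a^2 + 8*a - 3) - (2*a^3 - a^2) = -2*a^3 - 2*a^2 + 8*a - 3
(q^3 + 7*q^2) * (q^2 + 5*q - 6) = q^5 + 12*q^4 + 29*q^3 - 42*q^2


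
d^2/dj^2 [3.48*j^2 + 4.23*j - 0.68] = 6.96000000000000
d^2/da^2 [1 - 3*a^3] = -18*a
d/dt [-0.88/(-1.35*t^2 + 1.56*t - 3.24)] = (1.3728 - 2.376*t)/(1.35*t^2 - 1.56*t + 3.24)^2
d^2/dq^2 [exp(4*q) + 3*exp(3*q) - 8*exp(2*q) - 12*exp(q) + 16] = (16*exp(3*q) + 27*exp(2*q) - 32*exp(q) - 12)*exp(q)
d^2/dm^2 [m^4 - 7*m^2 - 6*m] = 12*m^2 - 14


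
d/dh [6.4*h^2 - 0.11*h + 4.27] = 12.8*h - 0.11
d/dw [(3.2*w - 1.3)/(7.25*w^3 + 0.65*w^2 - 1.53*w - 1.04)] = (-46.4*w^3 + 26.195*w^2 + 1.69*w - 5.317)/(52.5625*w^6 + 9.425*w^5 - 21.7625*w^4 - 17.069*w^3 + 0.9889*w^2 + 3.1824*w + 1.0816)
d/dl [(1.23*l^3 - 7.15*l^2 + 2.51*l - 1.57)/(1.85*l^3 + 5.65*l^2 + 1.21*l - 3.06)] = (-8.88178419700125e-16*l^5 + 20.177*l^4 - 6.3104*l^3 - 25.4109*l^2 + 61.499*l - 5.7809)/(3.4225*l^6 + 20.905*l^5 + 36.3995*l^4 + 2.351*l^3 - 33.1139*l^2 - 7.4052*l + 9.3636)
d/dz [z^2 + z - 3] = 2*z + 1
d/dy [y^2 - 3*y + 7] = 2*y - 3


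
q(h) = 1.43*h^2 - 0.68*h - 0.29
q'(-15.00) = -43.58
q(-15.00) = 331.66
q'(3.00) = 7.90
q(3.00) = 10.54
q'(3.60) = 9.62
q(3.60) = 15.79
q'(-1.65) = -5.40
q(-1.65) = 4.73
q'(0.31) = 0.21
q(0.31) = -0.36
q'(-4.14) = -12.52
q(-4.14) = 27.03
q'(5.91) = 16.22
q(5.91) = 45.64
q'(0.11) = -0.37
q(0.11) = -0.35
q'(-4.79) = -14.38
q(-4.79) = 35.78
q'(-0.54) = -2.22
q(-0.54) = 0.49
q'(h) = 2.86*h - 0.68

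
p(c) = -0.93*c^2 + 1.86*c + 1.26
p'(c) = 1.86 - 1.86*c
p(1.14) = 2.17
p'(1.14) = -0.26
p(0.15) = 1.52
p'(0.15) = 1.58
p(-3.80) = -19.24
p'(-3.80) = 8.93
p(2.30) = 0.62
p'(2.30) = -2.42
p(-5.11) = -32.53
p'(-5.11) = 11.36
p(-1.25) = -2.52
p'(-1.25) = 4.18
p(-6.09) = -44.56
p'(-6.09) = 13.19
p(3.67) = -4.44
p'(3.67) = -4.97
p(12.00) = -110.34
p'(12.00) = -20.46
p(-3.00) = -12.69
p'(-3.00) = 7.44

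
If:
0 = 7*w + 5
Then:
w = -5/7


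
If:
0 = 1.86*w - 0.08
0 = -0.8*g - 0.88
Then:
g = -1.10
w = 0.04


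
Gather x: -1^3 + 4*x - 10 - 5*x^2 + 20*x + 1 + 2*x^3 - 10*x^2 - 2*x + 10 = 2*x^3 - 15*x^2 + 22*x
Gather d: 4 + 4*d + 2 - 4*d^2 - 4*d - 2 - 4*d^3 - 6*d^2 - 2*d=-4*d^3 - 10*d^2 - 2*d + 4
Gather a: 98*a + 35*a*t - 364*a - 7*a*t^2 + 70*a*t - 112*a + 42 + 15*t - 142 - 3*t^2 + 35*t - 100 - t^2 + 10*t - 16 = a*(-7*t^2 + 105*t - 378) - 4*t^2 + 60*t - 216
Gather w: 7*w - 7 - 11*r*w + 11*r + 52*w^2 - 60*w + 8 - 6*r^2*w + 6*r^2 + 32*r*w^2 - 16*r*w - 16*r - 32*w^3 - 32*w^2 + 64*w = 6*r^2 - 5*r - 32*w^3 + w^2*(32*r + 20) + w*(-6*r^2 - 27*r + 11) + 1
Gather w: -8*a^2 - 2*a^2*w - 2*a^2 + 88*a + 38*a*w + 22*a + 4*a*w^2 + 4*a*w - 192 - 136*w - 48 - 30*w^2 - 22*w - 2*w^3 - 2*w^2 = -10*a^2 + 110*a - 2*w^3 + w^2*(4*a - 32) + w*(-2*a^2 + 42*a - 158) - 240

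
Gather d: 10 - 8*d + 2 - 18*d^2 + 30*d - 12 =-18*d^2 + 22*d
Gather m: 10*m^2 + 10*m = 10*m^2 + 10*m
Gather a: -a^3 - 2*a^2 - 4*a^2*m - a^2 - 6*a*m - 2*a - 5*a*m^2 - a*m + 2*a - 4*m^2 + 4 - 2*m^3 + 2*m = -a^3 + a^2*(-4*m - 3) + a*(-5*m^2 - 7*m) - 2*m^3 - 4*m^2 + 2*m + 4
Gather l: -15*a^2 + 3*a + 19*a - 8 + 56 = -15*a^2 + 22*a + 48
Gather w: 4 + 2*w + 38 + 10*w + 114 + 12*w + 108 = 24*w + 264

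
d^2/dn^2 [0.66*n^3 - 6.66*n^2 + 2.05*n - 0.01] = 3.96*n - 13.32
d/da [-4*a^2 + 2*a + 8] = 2 - 8*a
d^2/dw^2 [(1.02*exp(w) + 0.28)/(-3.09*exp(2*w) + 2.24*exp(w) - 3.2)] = (-9.73906200000002*exp(4*w) - 17.753904*exp(3*w) + 66.328704*exp(2*w) + 2.358272*exp(w) - 12.45184)*exp(w)/(29.503629*exp(6*w) - 64.163232*exp(5*w) + 138.174912*exp(4*w) - 144.134144*exp(3*w) + 143.09376*exp(2*w) - 68.8128*exp(w) + 32.768)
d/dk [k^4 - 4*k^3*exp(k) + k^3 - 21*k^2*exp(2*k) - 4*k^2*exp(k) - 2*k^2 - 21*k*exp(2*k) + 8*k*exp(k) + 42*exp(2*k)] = -4*k^3*exp(k) + 4*k^3 - 42*k^2*exp(2*k) - 16*k^2*exp(k) + 3*k^2 - 84*k*exp(2*k) - 4*k + 63*exp(2*k) + 8*exp(k)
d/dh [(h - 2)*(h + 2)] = 2*h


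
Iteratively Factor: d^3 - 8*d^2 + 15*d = (d - 3)*(d^2 - 5*d) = d*(d - 3)*(d - 5)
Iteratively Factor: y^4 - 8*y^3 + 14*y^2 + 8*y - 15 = (y - 5)*(y^3 - 3*y^2 - y + 3) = (y - 5)*(y + 1)*(y^2 - 4*y + 3) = (y - 5)*(y - 3)*(y + 1)*(y - 1)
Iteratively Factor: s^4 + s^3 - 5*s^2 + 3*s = (s - 1)*(s^3 + 2*s^2 - 3*s) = s*(s - 1)*(s^2 + 2*s - 3) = s*(s - 1)*(s + 3)*(s - 1)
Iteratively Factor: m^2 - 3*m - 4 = (m + 1)*(m - 4)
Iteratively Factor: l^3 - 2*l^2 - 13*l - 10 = (l + 1)*(l^2 - 3*l - 10) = (l + 1)*(l + 2)*(l - 5)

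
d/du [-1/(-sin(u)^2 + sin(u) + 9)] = (1 - 2*sin(u))*cos(u)/(sin(u) + cos(u)^2 + 8)^2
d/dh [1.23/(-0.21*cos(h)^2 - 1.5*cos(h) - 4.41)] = -(0.5166*cos(h) + 1.845)*sin(h)/(0.21*cos(h)^2 + 1.5*cos(h) + 4.41)^2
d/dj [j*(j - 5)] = 2*j - 5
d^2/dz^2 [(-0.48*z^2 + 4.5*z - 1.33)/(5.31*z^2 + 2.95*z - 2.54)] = (-1.4210854715202e-14*z^4 + 268.80282*z^3 - 263.84859*z^2 + 239.15709*z + 2.21833)/(149.721291*z^6 + 249.535485*z^5 - 76.223457*z^4 - 213.054605*z^3 + 36.460938*z^2 + 57.09666*z - 16.387064)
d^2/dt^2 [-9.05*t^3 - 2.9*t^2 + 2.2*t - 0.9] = -54.3*t - 5.8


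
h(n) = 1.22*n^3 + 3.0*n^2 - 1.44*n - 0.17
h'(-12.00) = 453.60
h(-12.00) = -1659.05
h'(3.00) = 49.50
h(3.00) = 55.45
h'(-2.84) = 11.04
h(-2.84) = 0.17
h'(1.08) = 9.31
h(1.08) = 3.31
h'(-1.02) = -3.75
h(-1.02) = 3.13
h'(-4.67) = 50.36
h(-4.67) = -52.27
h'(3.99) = 80.77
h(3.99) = 119.34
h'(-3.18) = 16.49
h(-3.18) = -4.49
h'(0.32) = 0.85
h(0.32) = -0.28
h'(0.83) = 6.06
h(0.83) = 1.40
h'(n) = 3.66*n^2 + 6.0*n - 1.44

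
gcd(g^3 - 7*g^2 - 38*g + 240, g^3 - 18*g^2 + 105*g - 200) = g^2 - 13*g + 40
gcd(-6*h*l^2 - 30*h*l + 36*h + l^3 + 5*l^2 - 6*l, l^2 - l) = l - 1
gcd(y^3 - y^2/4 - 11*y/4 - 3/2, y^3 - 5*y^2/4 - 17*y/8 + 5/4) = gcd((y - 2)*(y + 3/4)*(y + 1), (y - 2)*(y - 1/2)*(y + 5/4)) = y - 2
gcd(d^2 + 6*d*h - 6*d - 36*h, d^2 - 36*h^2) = d + 6*h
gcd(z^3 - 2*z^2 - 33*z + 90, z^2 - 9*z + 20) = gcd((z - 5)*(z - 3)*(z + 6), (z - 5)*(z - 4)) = z - 5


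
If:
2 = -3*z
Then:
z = -2/3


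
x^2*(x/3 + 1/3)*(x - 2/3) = x^4/3 + x^3/9 - 2*x^2/9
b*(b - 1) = b^2 - b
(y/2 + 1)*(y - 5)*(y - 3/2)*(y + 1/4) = y^4/2 - 17*y^3/8 - 53*y^2/16 + 109*y/16 + 15/8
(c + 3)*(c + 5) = c^2 + 8*c + 15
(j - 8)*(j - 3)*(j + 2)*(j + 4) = j^4 - 5*j^3 - 34*j^2 + 56*j + 192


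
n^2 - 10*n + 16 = (n - 8)*(n - 2)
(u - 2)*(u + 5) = u^2 + 3*u - 10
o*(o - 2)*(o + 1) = o^3 - o^2 - 2*o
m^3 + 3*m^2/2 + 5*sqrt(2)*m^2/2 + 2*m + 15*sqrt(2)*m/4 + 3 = (m + 3/2)*(m + sqrt(2)/2)*(m + 2*sqrt(2))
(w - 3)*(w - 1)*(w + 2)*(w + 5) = w^4 + 3*w^3 - 15*w^2 - 19*w + 30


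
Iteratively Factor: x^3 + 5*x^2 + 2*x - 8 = (x - 1)*(x^2 + 6*x + 8) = (x - 1)*(x + 4)*(x + 2)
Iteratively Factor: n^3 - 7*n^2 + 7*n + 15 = (n + 1)*(n^2 - 8*n + 15) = (n - 3)*(n + 1)*(n - 5)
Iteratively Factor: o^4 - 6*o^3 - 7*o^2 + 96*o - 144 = (o - 3)*(o^3 - 3*o^2 - 16*o + 48) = (o - 3)*(o + 4)*(o^2 - 7*o + 12) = (o - 4)*(o - 3)*(o + 4)*(o - 3)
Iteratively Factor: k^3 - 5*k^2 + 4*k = (k - 4)*(k^2 - k) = k*(k - 4)*(k - 1)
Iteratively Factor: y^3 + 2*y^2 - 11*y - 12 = (y + 4)*(y^2 - 2*y - 3) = (y - 3)*(y + 4)*(y + 1)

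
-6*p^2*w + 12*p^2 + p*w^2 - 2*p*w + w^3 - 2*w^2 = (-2*p + w)*(3*p + w)*(w - 2)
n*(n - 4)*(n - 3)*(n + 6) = n^4 - n^3 - 30*n^2 + 72*n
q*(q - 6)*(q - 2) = q^3 - 8*q^2 + 12*q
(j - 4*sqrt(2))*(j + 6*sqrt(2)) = j^2 + 2*sqrt(2)*j - 48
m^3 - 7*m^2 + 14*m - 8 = (m - 4)*(m - 2)*(m - 1)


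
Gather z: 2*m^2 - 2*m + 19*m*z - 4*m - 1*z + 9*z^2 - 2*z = 2*m^2 - 6*m + 9*z^2 + z*(19*m - 3)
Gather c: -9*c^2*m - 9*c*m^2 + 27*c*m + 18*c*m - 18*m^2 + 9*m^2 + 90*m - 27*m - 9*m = -9*c^2*m + c*(-9*m^2 + 45*m) - 9*m^2 + 54*m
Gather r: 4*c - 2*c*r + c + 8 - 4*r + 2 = 5*c + r*(-2*c - 4) + 10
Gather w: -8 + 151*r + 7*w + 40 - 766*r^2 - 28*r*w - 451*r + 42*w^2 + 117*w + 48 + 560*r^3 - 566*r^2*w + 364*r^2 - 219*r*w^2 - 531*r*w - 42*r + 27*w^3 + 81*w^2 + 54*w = 560*r^3 - 402*r^2 - 342*r + 27*w^3 + w^2*(123 - 219*r) + w*(-566*r^2 - 559*r + 178) + 80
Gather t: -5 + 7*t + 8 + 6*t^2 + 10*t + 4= 6*t^2 + 17*t + 7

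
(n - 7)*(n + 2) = n^2 - 5*n - 14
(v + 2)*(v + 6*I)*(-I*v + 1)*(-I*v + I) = -v^4 - v^3 - 7*I*v^3 + 8*v^2 - 7*I*v^2 + 6*v + 14*I*v - 12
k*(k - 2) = k^2 - 2*k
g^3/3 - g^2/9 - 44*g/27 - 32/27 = (g/3 + 1/3)*(g - 8/3)*(g + 4/3)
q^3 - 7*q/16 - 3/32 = (q - 3/4)*(q + 1/4)*(q + 1/2)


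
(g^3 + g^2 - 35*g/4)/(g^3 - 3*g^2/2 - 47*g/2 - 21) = g*(2*g - 5)/(2*(g^2 - 5*g - 6))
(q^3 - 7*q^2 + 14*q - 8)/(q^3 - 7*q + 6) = (q - 4)/(q + 3)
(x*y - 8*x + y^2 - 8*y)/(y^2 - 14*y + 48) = (x + y)/(y - 6)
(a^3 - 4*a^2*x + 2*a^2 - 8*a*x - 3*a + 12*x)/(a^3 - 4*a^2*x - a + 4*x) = (a + 3)/(a + 1)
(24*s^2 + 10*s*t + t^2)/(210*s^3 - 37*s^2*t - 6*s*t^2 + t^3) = (4*s + t)/(35*s^2 - 12*s*t + t^2)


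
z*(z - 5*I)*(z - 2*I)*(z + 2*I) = z^4 - 5*I*z^3 + 4*z^2 - 20*I*z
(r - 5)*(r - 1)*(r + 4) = r^3 - 2*r^2 - 19*r + 20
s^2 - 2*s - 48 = (s - 8)*(s + 6)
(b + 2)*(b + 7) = b^2 + 9*b + 14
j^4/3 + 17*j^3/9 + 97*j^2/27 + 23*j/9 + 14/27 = (j/3 + 1/3)*(j + 1/3)*(j + 2)*(j + 7/3)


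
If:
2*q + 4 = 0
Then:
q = -2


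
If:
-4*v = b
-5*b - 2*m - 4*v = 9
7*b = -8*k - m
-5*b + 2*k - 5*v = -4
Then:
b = 41/40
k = -5/64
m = -131/20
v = -41/160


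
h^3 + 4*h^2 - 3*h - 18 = (h - 2)*(h + 3)^2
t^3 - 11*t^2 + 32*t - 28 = (t - 7)*(t - 2)^2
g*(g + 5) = g^2 + 5*g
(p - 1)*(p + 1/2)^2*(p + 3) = p^4 + 3*p^3 - 3*p^2/4 - 5*p/2 - 3/4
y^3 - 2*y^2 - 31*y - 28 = (y - 7)*(y + 1)*(y + 4)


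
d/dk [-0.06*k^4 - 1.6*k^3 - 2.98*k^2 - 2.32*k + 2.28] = -0.24*k^3 - 4.8*k^2 - 5.96*k - 2.32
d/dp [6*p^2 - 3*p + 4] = 12*p - 3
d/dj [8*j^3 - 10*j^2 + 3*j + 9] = 24*j^2 - 20*j + 3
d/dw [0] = 0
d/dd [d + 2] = 1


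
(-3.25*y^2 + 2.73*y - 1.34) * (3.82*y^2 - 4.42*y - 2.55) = -12.415*y^4 + 24.7936*y^3 - 8.8979*y^2 - 1.0387*y + 3.417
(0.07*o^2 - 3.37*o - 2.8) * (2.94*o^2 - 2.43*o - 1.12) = 0.2058*o^4 - 10.0779*o^3 - 0.121299999999998*o^2 + 10.5784*o + 3.136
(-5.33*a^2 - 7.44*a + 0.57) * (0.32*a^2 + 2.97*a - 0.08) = -1.7056*a^4 - 18.2109*a^3 - 21.488*a^2 + 2.2881*a - 0.0456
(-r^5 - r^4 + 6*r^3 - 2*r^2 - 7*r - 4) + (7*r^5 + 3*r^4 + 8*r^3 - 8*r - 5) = 6*r^5 + 2*r^4 + 14*r^3 - 2*r^2 - 15*r - 9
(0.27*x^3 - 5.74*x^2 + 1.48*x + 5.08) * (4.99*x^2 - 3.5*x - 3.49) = 1.3473*x^5 - 29.5876*x^4 + 26.5329*x^3 + 40.2018*x^2 - 22.9452*x - 17.7292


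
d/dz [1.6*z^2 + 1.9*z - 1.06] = 3.2*z + 1.9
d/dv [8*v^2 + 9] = 16*v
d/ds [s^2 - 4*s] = 2*s - 4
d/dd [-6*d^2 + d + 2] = 1 - 12*d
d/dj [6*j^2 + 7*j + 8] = 12*j + 7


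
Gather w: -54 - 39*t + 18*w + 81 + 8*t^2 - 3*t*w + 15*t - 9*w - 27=8*t^2 - 24*t + w*(9 - 3*t)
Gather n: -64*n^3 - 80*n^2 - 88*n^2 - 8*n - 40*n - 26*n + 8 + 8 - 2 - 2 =-64*n^3 - 168*n^2 - 74*n + 12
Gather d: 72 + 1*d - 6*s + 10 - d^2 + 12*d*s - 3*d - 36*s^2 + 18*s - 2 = -d^2 + d*(12*s - 2) - 36*s^2 + 12*s + 80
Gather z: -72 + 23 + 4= -45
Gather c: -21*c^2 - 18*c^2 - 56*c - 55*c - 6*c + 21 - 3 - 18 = -39*c^2 - 117*c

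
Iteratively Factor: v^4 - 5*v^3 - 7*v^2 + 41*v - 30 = (v - 5)*(v^3 - 7*v + 6) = (v - 5)*(v - 1)*(v^2 + v - 6) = (v - 5)*(v - 2)*(v - 1)*(v + 3)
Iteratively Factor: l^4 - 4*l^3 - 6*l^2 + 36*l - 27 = (l - 1)*(l^3 - 3*l^2 - 9*l + 27) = (l - 3)*(l - 1)*(l^2 - 9) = (l - 3)*(l - 1)*(l + 3)*(l - 3)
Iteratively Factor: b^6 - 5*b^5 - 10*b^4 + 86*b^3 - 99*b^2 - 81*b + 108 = (b - 1)*(b^5 - 4*b^4 - 14*b^3 + 72*b^2 - 27*b - 108) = (b - 1)*(b + 1)*(b^4 - 5*b^3 - 9*b^2 + 81*b - 108) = (b - 3)*(b - 1)*(b + 1)*(b^3 - 2*b^2 - 15*b + 36) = (b - 3)^2*(b - 1)*(b + 1)*(b^2 + b - 12) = (b - 3)^3*(b - 1)*(b + 1)*(b + 4)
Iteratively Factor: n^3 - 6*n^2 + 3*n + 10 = (n - 5)*(n^2 - n - 2) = (n - 5)*(n + 1)*(n - 2)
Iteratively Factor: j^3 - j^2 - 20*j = (j)*(j^2 - j - 20) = j*(j - 5)*(j + 4)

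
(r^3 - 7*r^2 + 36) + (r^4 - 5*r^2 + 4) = r^4 + r^3 - 12*r^2 + 40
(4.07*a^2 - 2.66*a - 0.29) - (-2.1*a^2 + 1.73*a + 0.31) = 6.17*a^2 - 4.39*a - 0.6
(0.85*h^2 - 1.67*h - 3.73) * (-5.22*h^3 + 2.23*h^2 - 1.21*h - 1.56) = -4.437*h^5 + 10.6129*h^4 + 14.718*h^3 - 7.6232*h^2 + 7.1185*h + 5.8188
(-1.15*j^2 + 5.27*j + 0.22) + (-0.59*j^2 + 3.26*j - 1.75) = -1.74*j^2 + 8.53*j - 1.53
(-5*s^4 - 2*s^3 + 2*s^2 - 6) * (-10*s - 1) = 50*s^5 + 25*s^4 - 18*s^3 - 2*s^2 + 60*s + 6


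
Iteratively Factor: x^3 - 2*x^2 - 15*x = (x)*(x^2 - 2*x - 15) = x*(x - 5)*(x + 3)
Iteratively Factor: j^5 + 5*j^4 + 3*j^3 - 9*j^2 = (j + 3)*(j^4 + 2*j^3 - 3*j^2) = j*(j + 3)*(j^3 + 2*j^2 - 3*j) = j*(j - 1)*(j + 3)*(j^2 + 3*j) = j^2*(j - 1)*(j + 3)*(j + 3)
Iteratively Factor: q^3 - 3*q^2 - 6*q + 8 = (q - 4)*(q^2 + q - 2) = (q - 4)*(q - 1)*(q + 2)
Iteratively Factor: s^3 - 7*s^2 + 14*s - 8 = (s - 4)*(s^2 - 3*s + 2) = (s - 4)*(s - 2)*(s - 1)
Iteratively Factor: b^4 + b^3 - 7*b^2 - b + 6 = (b - 2)*(b^3 + 3*b^2 - b - 3) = (b - 2)*(b - 1)*(b^2 + 4*b + 3) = (b - 2)*(b - 1)*(b + 1)*(b + 3)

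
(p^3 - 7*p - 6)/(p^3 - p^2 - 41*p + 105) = (p^2 + 3*p + 2)/(p^2 + 2*p - 35)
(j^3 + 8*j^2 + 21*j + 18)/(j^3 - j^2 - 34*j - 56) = (j^2 + 6*j + 9)/(j^2 - 3*j - 28)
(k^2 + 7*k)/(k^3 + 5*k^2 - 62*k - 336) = k/(k^2 - 2*k - 48)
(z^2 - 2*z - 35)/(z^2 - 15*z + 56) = (z + 5)/(z - 8)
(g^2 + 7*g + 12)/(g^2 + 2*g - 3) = (g + 4)/(g - 1)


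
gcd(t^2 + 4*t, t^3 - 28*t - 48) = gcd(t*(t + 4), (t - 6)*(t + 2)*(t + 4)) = t + 4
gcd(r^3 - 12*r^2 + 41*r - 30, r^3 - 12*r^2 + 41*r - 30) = r^3 - 12*r^2 + 41*r - 30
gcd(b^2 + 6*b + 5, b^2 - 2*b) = 1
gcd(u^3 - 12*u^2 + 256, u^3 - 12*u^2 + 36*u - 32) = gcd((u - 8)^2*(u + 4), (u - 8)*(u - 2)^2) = u - 8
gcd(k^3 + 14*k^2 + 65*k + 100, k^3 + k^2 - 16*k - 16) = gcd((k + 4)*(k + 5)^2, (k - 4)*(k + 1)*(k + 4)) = k + 4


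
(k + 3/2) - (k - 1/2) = 2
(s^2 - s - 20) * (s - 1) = s^3 - 2*s^2 - 19*s + 20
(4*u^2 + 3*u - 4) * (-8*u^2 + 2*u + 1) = -32*u^4 - 16*u^3 + 42*u^2 - 5*u - 4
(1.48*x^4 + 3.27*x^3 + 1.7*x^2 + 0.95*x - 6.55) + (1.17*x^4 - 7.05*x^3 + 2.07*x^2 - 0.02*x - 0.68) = 2.65*x^4 - 3.78*x^3 + 3.77*x^2 + 0.93*x - 7.23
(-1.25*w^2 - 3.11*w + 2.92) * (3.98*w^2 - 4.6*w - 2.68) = -4.975*w^4 - 6.6278*w^3 + 29.2776*w^2 - 5.0972*w - 7.8256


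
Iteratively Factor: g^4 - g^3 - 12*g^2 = (g)*(g^3 - g^2 - 12*g) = g*(g + 3)*(g^2 - 4*g) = g^2*(g + 3)*(g - 4)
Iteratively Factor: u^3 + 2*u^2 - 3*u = (u)*(u^2 + 2*u - 3) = u*(u - 1)*(u + 3)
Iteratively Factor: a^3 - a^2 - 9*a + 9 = (a - 3)*(a^2 + 2*a - 3) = (a - 3)*(a - 1)*(a + 3)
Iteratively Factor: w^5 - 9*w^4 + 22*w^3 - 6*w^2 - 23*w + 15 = (w + 1)*(w^4 - 10*w^3 + 32*w^2 - 38*w + 15) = (w - 1)*(w + 1)*(w^3 - 9*w^2 + 23*w - 15) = (w - 5)*(w - 1)*(w + 1)*(w^2 - 4*w + 3) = (w - 5)*(w - 1)^2*(w + 1)*(w - 3)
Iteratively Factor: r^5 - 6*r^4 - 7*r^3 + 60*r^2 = (r)*(r^4 - 6*r^3 - 7*r^2 + 60*r) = r^2*(r^3 - 6*r^2 - 7*r + 60) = r^2*(r - 5)*(r^2 - r - 12) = r^2*(r - 5)*(r - 4)*(r + 3)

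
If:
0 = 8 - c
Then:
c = 8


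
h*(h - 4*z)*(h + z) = h^3 - 3*h^2*z - 4*h*z^2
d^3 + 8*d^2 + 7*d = d*(d + 1)*(d + 7)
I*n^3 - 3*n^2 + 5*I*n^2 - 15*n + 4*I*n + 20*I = (n + 5)*(n + 4*I)*(I*n + 1)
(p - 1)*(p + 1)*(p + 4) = p^3 + 4*p^2 - p - 4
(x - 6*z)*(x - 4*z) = x^2 - 10*x*z + 24*z^2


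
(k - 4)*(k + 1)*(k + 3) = k^3 - 13*k - 12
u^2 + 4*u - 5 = (u - 1)*(u + 5)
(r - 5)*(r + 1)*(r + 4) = r^3 - 21*r - 20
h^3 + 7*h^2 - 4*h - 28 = (h - 2)*(h + 2)*(h + 7)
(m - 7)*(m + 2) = m^2 - 5*m - 14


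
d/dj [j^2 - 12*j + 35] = 2*j - 12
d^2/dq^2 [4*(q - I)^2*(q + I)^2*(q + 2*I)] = 80*q^3 + 96*I*q^2 + 48*q + 32*I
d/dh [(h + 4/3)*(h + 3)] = 2*h + 13/3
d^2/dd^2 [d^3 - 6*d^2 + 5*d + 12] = 6*d - 12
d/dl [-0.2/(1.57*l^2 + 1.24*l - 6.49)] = (0.628*l + 0.248)/(1.57*l^2 + 1.24*l - 6.49)^2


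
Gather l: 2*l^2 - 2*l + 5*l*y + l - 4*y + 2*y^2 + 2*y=2*l^2 + l*(5*y - 1) + 2*y^2 - 2*y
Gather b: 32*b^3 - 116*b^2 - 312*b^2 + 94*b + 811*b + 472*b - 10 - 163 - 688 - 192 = 32*b^3 - 428*b^2 + 1377*b - 1053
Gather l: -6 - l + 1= -l - 5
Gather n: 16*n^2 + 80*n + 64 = 16*n^2 + 80*n + 64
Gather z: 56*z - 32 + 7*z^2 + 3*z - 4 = 7*z^2 + 59*z - 36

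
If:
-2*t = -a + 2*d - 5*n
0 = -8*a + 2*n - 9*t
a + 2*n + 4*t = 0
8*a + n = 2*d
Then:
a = 0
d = 0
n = 0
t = 0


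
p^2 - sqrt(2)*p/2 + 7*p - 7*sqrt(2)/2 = (p + 7)*(p - sqrt(2)/2)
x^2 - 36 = (x - 6)*(x + 6)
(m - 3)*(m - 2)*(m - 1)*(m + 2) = m^4 - 4*m^3 - m^2 + 16*m - 12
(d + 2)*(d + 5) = d^2 + 7*d + 10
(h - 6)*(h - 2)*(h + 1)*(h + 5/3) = h^4 - 16*h^3/3 - 23*h^2/3 + 56*h/3 + 20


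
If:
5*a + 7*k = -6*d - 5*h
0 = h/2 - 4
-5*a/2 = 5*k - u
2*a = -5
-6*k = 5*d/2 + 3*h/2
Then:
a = -5/2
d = -162/37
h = 8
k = -13/74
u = -1055/148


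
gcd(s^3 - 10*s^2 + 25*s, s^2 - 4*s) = s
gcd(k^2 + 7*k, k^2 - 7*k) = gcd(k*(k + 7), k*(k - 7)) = k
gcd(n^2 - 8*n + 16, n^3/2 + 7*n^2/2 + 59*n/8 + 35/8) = 1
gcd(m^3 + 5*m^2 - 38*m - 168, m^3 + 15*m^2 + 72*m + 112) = m^2 + 11*m + 28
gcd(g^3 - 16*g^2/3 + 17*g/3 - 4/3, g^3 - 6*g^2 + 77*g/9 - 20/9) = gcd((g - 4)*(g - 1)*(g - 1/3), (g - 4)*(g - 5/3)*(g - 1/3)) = g^2 - 13*g/3 + 4/3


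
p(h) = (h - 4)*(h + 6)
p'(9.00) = 20.00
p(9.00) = 75.00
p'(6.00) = 14.00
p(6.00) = 24.00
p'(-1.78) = -1.56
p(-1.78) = -24.39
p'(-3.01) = -4.02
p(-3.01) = -20.96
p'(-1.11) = -0.22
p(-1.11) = -24.99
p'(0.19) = 2.38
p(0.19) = -23.58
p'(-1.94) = -1.88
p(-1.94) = -24.12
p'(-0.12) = 1.76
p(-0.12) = -24.23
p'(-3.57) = -5.14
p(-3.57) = -18.40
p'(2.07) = 6.14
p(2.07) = -15.58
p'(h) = 2*h + 2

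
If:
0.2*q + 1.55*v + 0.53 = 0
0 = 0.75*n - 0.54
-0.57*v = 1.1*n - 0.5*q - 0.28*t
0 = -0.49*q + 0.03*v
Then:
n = 0.72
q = -0.02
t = 2.18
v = -0.34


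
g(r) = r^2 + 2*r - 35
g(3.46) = -16.11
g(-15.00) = 160.00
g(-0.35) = -35.58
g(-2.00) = -35.00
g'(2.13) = 6.26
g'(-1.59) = -1.18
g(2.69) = -22.38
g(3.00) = -20.00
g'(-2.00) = -2.00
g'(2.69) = 7.38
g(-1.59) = -35.65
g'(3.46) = 8.92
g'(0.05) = 2.10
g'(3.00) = 8.00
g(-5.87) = -12.28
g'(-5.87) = -9.74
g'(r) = 2*r + 2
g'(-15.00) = -28.00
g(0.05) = -34.90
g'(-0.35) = 1.30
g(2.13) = -26.20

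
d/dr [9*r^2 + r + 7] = 18*r + 1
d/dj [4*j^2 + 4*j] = 8*j + 4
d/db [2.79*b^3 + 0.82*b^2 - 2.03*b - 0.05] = 8.37*b^2 + 1.64*b - 2.03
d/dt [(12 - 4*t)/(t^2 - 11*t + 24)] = 4/(t^2 - 16*t + 64)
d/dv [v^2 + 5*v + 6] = 2*v + 5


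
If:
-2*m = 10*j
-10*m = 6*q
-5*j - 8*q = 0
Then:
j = 0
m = 0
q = 0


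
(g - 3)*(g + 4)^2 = g^3 + 5*g^2 - 8*g - 48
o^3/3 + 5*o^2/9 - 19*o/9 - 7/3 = (o/3 + 1)*(o - 7/3)*(o + 1)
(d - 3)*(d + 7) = d^2 + 4*d - 21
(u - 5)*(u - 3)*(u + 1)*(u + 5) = u^4 - 2*u^3 - 28*u^2 + 50*u + 75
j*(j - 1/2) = j^2 - j/2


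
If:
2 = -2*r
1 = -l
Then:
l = -1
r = -1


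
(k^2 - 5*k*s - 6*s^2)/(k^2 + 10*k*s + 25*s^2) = (k^2 - 5*k*s - 6*s^2)/(k^2 + 10*k*s + 25*s^2)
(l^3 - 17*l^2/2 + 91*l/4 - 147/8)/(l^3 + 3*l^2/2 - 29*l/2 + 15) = (l^2 - 7*l + 49/4)/(l^2 + 3*l - 10)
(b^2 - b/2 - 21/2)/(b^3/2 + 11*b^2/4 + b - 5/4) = 2*(2*b^2 - b - 21)/(2*b^3 + 11*b^2 + 4*b - 5)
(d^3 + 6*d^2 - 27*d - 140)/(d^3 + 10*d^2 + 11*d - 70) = (d^2 - d - 20)/(d^2 + 3*d - 10)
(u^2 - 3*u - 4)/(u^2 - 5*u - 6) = (u - 4)/(u - 6)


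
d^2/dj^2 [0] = 0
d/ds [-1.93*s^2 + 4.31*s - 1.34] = 4.31 - 3.86*s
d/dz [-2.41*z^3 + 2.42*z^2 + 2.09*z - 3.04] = -7.23*z^2 + 4.84*z + 2.09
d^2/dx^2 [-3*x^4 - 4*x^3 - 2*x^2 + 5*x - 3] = -36*x^2 - 24*x - 4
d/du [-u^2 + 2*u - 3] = 2 - 2*u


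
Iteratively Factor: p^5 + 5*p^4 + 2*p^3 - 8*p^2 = (p)*(p^4 + 5*p^3 + 2*p^2 - 8*p) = p*(p - 1)*(p^3 + 6*p^2 + 8*p) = p*(p - 1)*(p + 4)*(p^2 + 2*p) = p^2*(p - 1)*(p + 4)*(p + 2)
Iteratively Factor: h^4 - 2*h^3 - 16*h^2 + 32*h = (h - 4)*(h^3 + 2*h^2 - 8*h) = (h - 4)*(h + 4)*(h^2 - 2*h) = (h - 4)*(h - 2)*(h + 4)*(h)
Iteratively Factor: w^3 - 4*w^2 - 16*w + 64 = (w - 4)*(w^2 - 16) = (w - 4)*(w + 4)*(w - 4)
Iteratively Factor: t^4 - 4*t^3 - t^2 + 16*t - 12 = (t - 2)*(t^3 - 2*t^2 - 5*t + 6) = (t - 3)*(t - 2)*(t^2 + t - 2) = (t - 3)*(t - 2)*(t - 1)*(t + 2)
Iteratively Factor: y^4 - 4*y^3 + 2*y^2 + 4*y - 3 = (y - 1)*(y^3 - 3*y^2 - y + 3) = (y - 3)*(y - 1)*(y^2 - 1) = (y - 3)*(y - 1)^2*(y + 1)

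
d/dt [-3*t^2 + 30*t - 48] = 30 - 6*t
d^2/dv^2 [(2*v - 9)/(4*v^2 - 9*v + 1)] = 2*(6*(9 - 4*v)*(4*v^2 - 9*v + 1) + (2*v - 9)*(8*v - 9)^2)/(4*v^2 - 9*v + 1)^3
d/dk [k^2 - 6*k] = 2*k - 6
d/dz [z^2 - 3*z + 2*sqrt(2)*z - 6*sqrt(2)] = 2*z - 3 + 2*sqrt(2)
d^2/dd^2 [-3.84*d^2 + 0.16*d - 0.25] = -7.68000000000000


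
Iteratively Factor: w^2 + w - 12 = (w + 4)*(w - 3)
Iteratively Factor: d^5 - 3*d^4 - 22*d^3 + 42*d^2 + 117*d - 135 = (d - 3)*(d^4 - 22*d^2 - 24*d + 45) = (d - 5)*(d - 3)*(d^3 + 5*d^2 + 3*d - 9) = (d - 5)*(d - 3)*(d + 3)*(d^2 + 2*d - 3) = (d - 5)*(d - 3)*(d - 1)*(d + 3)*(d + 3)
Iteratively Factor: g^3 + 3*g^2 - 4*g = (g + 4)*(g^2 - g) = g*(g + 4)*(g - 1)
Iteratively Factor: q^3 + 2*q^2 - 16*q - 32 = (q - 4)*(q^2 + 6*q + 8) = (q - 4)*(q + 4)*(q + 2)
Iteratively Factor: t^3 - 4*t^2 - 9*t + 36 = (t + 3)*(t^2 - 7*t + 12) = (t - 4)*(t + 3)*(t - 3)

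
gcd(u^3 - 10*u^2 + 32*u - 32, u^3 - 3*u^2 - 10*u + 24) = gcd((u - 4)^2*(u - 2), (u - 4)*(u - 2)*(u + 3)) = u^2 - 6*u + 8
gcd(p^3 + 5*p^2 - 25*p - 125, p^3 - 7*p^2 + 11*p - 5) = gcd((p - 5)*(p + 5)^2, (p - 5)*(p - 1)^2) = p - 5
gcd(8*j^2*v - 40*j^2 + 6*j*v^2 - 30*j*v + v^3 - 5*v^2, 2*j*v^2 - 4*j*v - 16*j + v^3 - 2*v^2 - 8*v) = 2*j + v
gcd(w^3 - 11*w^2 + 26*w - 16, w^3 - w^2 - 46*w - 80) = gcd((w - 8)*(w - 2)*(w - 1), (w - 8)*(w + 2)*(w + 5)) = w - 8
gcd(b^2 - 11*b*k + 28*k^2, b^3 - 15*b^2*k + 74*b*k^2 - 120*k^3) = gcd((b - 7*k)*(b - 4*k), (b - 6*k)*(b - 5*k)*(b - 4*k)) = b - 4*k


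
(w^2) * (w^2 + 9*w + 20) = w^4 + 9*w^3 + 20*w^2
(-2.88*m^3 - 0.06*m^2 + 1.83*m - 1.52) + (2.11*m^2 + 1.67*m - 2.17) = -2.88*m^3 + 2.05*m^2 + 3.5*m - 3.69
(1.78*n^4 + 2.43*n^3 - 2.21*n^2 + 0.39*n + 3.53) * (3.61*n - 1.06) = 6.4258*n^5 + 6.8855*n^4 - 10.5539*n^3 + 3.7505*n^2 + 12.3299*n - 3.7418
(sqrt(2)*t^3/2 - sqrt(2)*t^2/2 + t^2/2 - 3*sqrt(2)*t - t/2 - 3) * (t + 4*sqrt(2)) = sqrt(2)*t^4/2 - sqrt(2)*t^3/2 + 9*t^3/2 - 9*t^2/2 - sqrt(2)*t^2 - 27*t - 2*sqrt(2)*t - 12*sqrt(2)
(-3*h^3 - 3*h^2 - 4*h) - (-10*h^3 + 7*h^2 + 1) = 7*h^3 - 10*h^2 - 4*h - 1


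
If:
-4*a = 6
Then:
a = -3/2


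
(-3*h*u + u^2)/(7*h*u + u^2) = (-3*h + u)/(7*h + u)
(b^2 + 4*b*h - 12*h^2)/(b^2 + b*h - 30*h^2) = (b - 2*h)/(b - 5*h)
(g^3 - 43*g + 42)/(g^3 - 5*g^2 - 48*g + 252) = (g - 1)/(g - 6)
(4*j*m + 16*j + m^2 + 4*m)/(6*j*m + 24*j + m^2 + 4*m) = (4*j + m)/(6*j + m)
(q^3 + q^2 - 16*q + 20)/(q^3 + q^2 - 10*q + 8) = (q^2 + 3*q - 10)/(q^2 + 3*q - 4)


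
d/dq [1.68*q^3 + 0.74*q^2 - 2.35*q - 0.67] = 5.04*q^2 + 1.48*q - 2.35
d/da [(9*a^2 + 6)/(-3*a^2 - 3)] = -2*a/(a^2 + 1)^2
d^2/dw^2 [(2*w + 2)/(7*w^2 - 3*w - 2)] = 4*((-21*w - 4)*(-7*w^2 + 3*w + 2) - (w + 1)*(14*w - 3)^2)/(-7*w^2 + 3*w + 2)^3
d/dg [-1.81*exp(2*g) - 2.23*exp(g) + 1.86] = (-3.62*exp(g) - 2.23)*exp(g)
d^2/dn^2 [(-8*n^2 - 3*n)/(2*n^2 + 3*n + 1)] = 2*(36*n^3 + 48*n^2 + 18*n + 1)/(8*n^6 + 36*n^5 + 66*n^4 + 63*n^3 + 33*n^2 + 9*n + 1)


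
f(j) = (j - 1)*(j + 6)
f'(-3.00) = -1.00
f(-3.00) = -12.00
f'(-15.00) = -25.00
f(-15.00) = 144.00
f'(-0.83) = 3.34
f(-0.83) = -9.46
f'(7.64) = 20.28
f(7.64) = 90.57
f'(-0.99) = 3.02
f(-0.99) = -9.97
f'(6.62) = 18.24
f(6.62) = 70.92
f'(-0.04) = 4.92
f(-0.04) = -6.20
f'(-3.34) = -1.68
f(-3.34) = -11.54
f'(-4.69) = -4.38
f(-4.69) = -7.45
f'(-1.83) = 1.34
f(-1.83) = -11.80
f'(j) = 2*j + 5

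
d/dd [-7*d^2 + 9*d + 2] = 9 - 14*d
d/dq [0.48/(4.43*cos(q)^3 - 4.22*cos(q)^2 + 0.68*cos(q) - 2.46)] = (6.3792*cos(q)^2 - 4.0512*cos(q) + 0.3264)*sin(q)/(4.43*cos(q)^3 - 4.22*cos(q)^2 + 0.68*cos(q) - 2.46)^2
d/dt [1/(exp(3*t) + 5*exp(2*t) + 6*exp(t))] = (-3*exp(2*t) - 10*exp(t) - 6)*exp(-t)/(exp(2*t) + 5*exp(t) + 6)^2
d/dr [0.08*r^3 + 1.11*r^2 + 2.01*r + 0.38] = 0.24*r^2 + 2.22*r + 2.01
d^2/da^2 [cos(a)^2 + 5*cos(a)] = -5*cos(a) - 2*cos(2*a)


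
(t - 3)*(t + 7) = t^2 + 4*t - 21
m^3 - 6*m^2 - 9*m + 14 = (m - 7)*(m - 1)*(m + 2)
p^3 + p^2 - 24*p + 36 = (p - 3)*(p - 2)*(p + 6)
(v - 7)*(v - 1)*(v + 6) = v^3 - 2*v^2 - 41*v + 42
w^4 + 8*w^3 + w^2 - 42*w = w*(w - 2)*(w + 3)*(w + 7)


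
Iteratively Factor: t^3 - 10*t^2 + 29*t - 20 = (t - 1)*(t^2 - 9*t + 20) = (t - 5)*(t - 1)*(t - 4)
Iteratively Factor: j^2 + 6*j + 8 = (j + 2)*(j + 4)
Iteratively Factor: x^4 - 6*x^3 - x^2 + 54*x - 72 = (x + 3)*(x^3 - 9*x^2 + 26*x - 24) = (x - 2)*(x + 3)*(x^2 - 7*x + 12) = (x - 3)*(x - 2)*(x + 3)*(x - 4)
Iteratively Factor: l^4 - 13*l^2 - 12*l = (l)*(l^3 - 13*l - 12) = l*(l + 1)*(l^2 - l - 12) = l*(l + 1)*(l + 3)*(l - 4)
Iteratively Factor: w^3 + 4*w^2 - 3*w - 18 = (w + 3)*(w^2 + w - 6) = (w - 2)*(w + 3)*(w + 3)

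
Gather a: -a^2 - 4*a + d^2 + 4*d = -a^2 - 4*a + d^2 + 4*d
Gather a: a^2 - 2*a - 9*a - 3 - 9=a^2 - 11*a - 12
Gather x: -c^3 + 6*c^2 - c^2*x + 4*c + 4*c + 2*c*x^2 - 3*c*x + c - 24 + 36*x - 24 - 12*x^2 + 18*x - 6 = -c^3 + 6*c^2 + 9*c + x^2*(2*c - 12) + x*(-c^2 - 3*c + 54) - 54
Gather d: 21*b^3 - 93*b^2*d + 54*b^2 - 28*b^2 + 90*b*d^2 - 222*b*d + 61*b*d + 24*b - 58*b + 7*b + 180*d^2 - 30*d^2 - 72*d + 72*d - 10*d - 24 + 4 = 21*b^3 + 26*b^2 - 27*b + d^2*(90*b + 150) + d*(-93*b^2 - 161*b - 10) - 20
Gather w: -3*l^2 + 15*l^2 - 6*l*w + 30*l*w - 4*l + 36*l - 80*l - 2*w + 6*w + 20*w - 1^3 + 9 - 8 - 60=12*l^2 - 48*l + w*(24*l + 24) - 60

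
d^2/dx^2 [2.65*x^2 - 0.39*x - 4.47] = 5.30000000000000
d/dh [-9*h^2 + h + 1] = 1 - 18*h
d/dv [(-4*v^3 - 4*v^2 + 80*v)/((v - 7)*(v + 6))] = 4*(-v^4 + 2*v^3 + 107*v^2 + 84*v - 840)/(v^4 - 2*v^3 - 83*v^2 + 84*v + 1764)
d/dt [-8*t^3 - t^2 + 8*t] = -24*t^2 - 2*t + 8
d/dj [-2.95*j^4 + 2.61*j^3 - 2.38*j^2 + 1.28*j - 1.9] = -11.8*j^3 + 7.83*j^2 - 4.76*j + 1.28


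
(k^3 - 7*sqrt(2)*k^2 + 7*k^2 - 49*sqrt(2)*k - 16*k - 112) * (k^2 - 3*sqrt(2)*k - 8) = k^5 - 10*sqrt(2)*k^4 + 7*k^4 - 70*sqrt(2)*k^3 + 18*k^3 + 126*k^2 + 104*sqrt(2)*k^2 + 128*k + 728*sqrt(2)*k + 896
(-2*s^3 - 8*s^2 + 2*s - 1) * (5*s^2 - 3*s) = -10*s^5 - 34*s^4 + 34*s^3 - 11*s^2 + 3*s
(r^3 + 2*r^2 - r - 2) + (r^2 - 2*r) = r^3 + 3*r^2 - 3*r - 2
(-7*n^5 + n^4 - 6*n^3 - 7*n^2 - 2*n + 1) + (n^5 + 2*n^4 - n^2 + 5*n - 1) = -6*n^5 + 3*n^4 - 6*n^3 - 8*n^2 + 3*n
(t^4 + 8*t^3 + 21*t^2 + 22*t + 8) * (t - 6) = t^5 + 2*t^4 - 27*t^3 - 104*t^2 - 124*t - 48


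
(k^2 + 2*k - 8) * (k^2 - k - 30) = k^4 + k^3 - 40*k^2 - 52*k + 240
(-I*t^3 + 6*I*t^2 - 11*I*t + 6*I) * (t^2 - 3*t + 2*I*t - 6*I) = -I*t^5 + 2*t^4 + 9*I*t^4 - 18*t^3 - 29*I*t^3 + 58*t^2 + 39*I*t^2 - 78*t - 18*I*t + 36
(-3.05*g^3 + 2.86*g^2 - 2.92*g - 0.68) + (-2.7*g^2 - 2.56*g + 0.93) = -3.05*g^3 + 0.16*g^2 - 5.48*g + 0.25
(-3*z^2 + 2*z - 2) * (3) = -9*z^2 + 6*z - 6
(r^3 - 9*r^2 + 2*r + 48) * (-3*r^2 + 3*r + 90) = -3*r^5 + 30*r^4 + 57*r^3 - 948*r^2 + 324*r + 4320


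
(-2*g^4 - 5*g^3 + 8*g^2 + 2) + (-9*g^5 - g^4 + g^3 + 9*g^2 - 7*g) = -9*g^5 - 3*g^4 - 4*g^3 + 17*g^2 - 7*g + 2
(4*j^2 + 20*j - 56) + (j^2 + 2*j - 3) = 5*j^2 + 22*j - 59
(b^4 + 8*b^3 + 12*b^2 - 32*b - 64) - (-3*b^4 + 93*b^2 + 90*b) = 4*b^4 + 8*b^3 - 81*b^2 - 122*b - 64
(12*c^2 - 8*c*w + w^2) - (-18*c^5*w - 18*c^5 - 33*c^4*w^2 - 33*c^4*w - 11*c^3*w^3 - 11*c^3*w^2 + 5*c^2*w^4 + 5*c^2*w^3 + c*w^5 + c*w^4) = 18*c^5*w + 18*c^5 + 33*c^4*w^2 + 33*c^4*w + 11*c^3*w^3 + 11*c^3*w^2 - 5*c^2*w^4 - 5*c^2*w^3 + 12*c^2 - c*w^5 - c*w^4 - 8*c*w + w^2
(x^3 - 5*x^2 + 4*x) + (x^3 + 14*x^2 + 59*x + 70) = 2*x^3 + 9*x^2 + 63*x + 70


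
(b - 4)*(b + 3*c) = b^2 + 3*b*c - 4*b - 12*c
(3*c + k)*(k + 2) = 3*c*k + 6*c + k^2 + 2*k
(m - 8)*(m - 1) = m^2 - 9*m + 8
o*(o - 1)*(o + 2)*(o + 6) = o^4 + 7*o^3 + 4*o^2 - 12*o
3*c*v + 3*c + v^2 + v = (3*c + v)*(v + 1)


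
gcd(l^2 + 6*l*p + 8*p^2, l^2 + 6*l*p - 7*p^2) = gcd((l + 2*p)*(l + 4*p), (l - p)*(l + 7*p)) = 1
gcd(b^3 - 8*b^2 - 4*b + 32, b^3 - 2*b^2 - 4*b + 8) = b^2 - 4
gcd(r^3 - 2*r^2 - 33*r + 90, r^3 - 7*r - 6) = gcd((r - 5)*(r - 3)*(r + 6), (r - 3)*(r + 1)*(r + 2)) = r - 3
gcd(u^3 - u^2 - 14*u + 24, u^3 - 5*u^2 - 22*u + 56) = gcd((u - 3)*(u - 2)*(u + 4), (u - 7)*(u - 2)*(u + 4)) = u^2 + 2*u - 8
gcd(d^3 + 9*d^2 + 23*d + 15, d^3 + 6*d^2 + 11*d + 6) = d^2 + 4*d + 3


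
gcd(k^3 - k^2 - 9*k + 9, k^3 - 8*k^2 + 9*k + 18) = k - 3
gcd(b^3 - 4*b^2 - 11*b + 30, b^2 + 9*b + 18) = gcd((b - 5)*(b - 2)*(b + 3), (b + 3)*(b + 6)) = b + 3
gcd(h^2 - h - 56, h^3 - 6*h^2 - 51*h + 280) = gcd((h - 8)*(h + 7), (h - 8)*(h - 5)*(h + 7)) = h^2 - h - 56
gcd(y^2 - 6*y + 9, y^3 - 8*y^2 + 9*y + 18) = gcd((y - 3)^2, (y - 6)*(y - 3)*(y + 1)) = y - 3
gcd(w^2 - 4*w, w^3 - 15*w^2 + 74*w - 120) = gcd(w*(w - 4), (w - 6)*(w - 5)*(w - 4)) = w - 4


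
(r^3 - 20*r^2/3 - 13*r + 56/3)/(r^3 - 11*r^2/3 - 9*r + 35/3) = (r - 8)/(r - 5)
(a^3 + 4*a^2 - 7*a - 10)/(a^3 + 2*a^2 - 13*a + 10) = (a + 1)/(a - 1)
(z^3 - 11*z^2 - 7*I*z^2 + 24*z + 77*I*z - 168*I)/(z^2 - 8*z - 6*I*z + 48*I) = (z^2 - z*(3 + 7*I) + 21*I)/(z - 6*I)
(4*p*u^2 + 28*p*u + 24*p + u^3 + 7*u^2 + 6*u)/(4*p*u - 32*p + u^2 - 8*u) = (u^2 + 7*u + 6)/(u - 8)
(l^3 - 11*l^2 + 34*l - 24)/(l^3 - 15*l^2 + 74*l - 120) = (l - 1)/(l - 5)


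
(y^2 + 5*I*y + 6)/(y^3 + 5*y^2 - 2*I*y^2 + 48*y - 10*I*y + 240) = (y - I)/(y^2 + y*(5 - 8*I) - 40*I)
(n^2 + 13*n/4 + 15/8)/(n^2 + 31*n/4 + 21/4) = (n + 5/2)/(n + 7)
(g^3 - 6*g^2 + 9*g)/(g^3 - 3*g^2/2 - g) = 2*(-g^2 + 6*g - 9)/(-2*g^2 + 3*g + 2)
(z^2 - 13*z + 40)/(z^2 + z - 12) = (z^2 - 13*z + 40)/(z^2 + z - 12)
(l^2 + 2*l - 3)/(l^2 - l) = (l + 3)/l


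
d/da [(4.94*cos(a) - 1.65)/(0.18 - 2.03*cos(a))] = 2.4603*sin(a)/(2.03*cos(a) - 0.18)^2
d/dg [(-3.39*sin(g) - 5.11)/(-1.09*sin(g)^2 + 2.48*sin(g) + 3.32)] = (-3.6951*sin(g)^2 - 11.1398*sin(g) + 1.418)*cos(g)/(1.1881*sin(g)^4 - 5.4064*sin(g)^3 - 1.0872*sin(g)^2 + 16.4672*sin(g) + 11.0224)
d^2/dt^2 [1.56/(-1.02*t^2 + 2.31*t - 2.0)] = (3.246048*t^2 - 7.351344*t - 1.56*(2.04*t - 2.31)*(4.08*t - 4.62) + 6.3648)/(1.02*t^2 - 2.31*t + 2.0)^3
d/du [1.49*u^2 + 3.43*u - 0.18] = 2.98*u + 3.43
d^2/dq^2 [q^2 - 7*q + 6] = 2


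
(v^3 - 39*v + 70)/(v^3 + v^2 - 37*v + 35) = (v - 2)/(v - 1)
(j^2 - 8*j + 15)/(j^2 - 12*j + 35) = (j - 3)/(j - 7)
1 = 1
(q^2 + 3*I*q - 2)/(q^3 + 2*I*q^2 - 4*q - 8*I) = (q + I)/(q^2 - 4)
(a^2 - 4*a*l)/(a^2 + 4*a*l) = (a - 4*l)/(a + 4*l)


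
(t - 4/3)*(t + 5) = t^2 + 11*t/3 - 20/3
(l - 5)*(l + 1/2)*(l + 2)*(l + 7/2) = l^4 + l^3 - 81*l^2/4 - 181*l/4 - 35/2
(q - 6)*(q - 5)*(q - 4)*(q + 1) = q^4 - 14*q^3 + 59*q^2 - 46*q - 120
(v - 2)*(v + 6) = v^2 + 4*v - 12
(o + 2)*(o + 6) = o^2 + 8*o + 12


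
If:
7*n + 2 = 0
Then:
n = -2/7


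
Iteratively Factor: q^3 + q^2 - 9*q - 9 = (q - 3)*(q^2 + 4*q + 3) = (q - 3)*(q + 3)*(q + 1)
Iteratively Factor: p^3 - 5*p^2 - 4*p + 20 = (p - 5)*(p^2 - 4) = (p - 5)*(p - 2)*(p + 2)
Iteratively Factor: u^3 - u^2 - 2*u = (u)*(u^2 - u - 2) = u*(u - 2)*(u + 1)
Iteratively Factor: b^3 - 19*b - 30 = (b - 5)*(b^2 + 5*b + 6) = (b - 5)*(b + 3)*(b + 2)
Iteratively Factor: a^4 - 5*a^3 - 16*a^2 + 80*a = (a - 4)*(a^3 - a^2 - 20*a) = (a - 5)*(a - 4)*(a^2 + 4*a) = a*(a - 5)*(a - 4)*(a + 4)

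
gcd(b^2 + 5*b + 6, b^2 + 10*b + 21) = b + 3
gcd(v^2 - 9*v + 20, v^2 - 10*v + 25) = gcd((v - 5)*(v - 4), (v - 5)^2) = v - 5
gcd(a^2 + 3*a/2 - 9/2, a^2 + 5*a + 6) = a + 3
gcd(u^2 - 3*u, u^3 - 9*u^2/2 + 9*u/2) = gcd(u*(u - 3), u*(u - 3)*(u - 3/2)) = u^2 - 3*u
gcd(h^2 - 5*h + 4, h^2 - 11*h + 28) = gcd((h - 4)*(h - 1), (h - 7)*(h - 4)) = h - 4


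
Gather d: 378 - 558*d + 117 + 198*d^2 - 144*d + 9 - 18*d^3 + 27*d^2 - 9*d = -18*d^3 + 225*d^2 - 711*d + 504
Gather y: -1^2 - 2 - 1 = -4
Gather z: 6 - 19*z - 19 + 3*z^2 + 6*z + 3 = 3*z^2 - 13*z - 10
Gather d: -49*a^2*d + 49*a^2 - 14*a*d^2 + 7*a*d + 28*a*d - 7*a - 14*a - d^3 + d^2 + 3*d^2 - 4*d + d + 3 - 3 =49*a^2 - 21*a - d^3 + d^2*(4 - 14*a) + d*(-49*a^2 + 35*a - 3)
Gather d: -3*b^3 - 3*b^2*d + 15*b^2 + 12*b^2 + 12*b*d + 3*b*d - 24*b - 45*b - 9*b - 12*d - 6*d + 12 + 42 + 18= -3*b^3 + 27*b^2 - 78*b + d*(-3*b^2 + 15*b - 18) + 72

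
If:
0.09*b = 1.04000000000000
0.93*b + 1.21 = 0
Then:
No Solution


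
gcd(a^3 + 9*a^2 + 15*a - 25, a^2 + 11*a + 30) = a + 5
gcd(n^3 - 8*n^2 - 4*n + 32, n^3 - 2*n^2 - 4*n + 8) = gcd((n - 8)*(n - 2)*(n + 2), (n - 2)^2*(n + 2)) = n^2 - 4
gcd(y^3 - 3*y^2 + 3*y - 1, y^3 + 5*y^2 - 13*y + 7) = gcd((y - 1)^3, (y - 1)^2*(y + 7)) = y^2 - 2*y + 1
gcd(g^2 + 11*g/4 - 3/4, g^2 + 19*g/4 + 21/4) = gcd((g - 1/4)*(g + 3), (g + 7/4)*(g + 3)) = g + 3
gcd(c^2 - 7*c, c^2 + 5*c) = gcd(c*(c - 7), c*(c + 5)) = c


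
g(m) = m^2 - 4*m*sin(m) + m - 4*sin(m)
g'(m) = -4*m*cos(m) + 2*m - 4*sin(m) - 4*cos(m) + 1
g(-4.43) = 28.37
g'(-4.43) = -15.52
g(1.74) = -6.04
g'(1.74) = 2.38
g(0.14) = -0.48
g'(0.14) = -3.79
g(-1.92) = -1.69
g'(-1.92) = -0.34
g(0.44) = -1.82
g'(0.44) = -5.04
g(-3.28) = 8.74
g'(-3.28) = -15.14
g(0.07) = -0.22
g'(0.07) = -3.41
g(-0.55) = 0.69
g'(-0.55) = 0.46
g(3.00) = 9.74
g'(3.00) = 22.28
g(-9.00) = 58.81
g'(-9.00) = -44.51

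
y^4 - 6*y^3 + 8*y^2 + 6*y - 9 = (y - 3)^2*(y - 1)*(y + 1)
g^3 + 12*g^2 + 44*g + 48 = (g + 2)*(g + 4)*(g + 6)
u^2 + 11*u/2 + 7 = (u + 2)*(u + 7/2)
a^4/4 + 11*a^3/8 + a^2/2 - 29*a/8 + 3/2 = (a/4 + 1)*(a - 1)*(a - 1/2)*(a + 3)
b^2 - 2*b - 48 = (b - 8)*(b + 6)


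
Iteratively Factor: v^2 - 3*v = (v)*(v - 3)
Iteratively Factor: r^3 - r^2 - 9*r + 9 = (r + 3)*(r^2 - 4*r + 3) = (r - 1)*(r + 3)*(r - 3)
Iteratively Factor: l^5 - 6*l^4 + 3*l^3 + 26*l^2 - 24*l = (l + 2)*(l^4 - 8*l^3 + 19*l^2 - 12*l) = (l - 4)*(l + 2)*(l^3 - 4*l^2 + 3*l) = l*(l - 4)*(l + 2)*(l^2 - 4*l + 3) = l*(l - 4)*(l - 3)*(l + 2)*(l - 1)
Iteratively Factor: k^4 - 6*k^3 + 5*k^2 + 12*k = (k - 4)*(k^3 - 2*k^2 - 3*k) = k*(k - 4)*(k^2 - 2*k - 3) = k*(k - 4)*(k - 3)*(k + 1)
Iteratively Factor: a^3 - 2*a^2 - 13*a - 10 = (a + 2)*(a^2 - 4*a - 5) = (a + 1)*(a + 2)*(a - 5)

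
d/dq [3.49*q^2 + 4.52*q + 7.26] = 6.98*q + 4.52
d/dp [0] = 0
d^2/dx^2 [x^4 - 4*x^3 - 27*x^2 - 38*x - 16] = 12*x^2 - 24*x - 54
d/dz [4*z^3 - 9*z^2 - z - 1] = 12*z^2 - 18*z - 1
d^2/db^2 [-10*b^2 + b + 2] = -20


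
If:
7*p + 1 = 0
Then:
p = -1/7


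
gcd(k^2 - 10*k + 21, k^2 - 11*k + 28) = k - 7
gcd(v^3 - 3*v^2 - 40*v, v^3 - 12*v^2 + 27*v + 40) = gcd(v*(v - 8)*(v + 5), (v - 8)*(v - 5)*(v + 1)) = v - 8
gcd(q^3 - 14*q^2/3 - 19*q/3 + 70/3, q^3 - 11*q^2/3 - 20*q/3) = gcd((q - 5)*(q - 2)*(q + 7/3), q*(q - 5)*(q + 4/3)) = q - 5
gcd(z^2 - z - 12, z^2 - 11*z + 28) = z - 4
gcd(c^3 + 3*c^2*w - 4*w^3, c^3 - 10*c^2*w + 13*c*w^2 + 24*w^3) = 1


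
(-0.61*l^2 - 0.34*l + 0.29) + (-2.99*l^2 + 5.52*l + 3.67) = -3.6*l^2 + 5.18*l + 3.96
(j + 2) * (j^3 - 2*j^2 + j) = j^4 - 3*j^2 + 2*j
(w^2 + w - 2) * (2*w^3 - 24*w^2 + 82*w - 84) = 2*w^5 - 22*w^4 + 54*w^3 + 46*w^2 - 248*w + 168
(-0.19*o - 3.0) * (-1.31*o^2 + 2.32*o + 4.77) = 0.2489*o^3 + 3.4892*o^2 - 7.8663*o - 14.31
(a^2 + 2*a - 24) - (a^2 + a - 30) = a + 6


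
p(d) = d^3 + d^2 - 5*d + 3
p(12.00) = 1815.00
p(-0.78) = 7.03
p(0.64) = 0.47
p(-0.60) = 6.14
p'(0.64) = -2.49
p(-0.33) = 4.72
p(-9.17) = -638.16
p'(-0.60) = -5.12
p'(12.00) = 451.00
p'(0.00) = -5.00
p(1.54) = 1.32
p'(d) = 3*d^2 + 2*d - 5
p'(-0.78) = -4.73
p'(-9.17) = 228.93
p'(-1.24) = -2.87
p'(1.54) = 5.19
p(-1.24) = 8.83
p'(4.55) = 66.21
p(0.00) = 3.00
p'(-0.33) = -5.33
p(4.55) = 95.15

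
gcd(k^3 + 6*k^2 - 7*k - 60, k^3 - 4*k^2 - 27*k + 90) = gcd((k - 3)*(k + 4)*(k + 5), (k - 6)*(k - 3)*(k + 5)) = k^2 + 2*k - 15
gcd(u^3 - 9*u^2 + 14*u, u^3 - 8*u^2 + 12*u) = u^2 - 2*u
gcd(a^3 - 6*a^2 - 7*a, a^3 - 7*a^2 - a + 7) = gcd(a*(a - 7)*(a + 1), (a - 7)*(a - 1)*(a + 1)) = a^2 - 6*a - 7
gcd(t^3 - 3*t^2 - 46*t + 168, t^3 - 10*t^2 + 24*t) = t^2 - 10*t + 24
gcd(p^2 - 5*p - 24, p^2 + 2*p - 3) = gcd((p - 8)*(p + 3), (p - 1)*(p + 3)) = p + 3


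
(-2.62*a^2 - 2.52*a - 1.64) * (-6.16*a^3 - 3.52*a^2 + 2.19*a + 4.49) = 16.1392*a^5 + 24.7456*a^4 + 13.235*a^3 - 11.5098*a^2 - 14.9064*a - 7.3636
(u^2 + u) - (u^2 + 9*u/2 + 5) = -7*u/2 - 5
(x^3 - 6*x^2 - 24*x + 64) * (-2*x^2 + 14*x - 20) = -2*x^5 + 26*x^4 - 56*x^3 - 344*x^2 + 1376*x - 1280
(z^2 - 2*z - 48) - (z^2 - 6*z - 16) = 4*z - 32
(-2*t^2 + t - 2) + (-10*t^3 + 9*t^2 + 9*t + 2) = -10*t^3 + 7*t^2 + 10*t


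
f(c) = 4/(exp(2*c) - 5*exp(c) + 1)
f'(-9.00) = 0.00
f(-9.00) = 4.00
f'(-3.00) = 1.72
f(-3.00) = 5.31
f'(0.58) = 0.45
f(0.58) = -0.84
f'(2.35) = -0.20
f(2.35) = 0.07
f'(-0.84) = 7.56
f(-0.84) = -4.11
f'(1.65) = -26.12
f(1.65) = 1.93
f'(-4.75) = 0.19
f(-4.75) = 4.18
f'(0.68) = 0.34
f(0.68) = -0.80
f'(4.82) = -0.00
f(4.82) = 0.00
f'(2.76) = -0.06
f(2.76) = 0.02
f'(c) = 4*(-2*exp(2*c) + 5*exp(c))/(exp(2*c) - 5*exp(c) + 1)^2 = (20 - 8*exp(c))*exp(c)/(exp(2*c) - 5*exp(c) + 1)^2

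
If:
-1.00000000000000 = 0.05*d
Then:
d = -20.00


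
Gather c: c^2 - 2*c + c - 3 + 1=c^2 - c - 2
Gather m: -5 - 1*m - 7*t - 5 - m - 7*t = -2*m - 14*t - 10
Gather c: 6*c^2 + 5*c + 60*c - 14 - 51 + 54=6*c^2 + 65*c - 11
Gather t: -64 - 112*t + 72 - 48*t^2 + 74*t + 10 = -48*t^2 - 38*t + 18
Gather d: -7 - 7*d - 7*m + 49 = -7*d - 7*m + 42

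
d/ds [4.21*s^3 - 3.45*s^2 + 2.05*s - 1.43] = 12.63*s^2 - 6.9*s + 2.05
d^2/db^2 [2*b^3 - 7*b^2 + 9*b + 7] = 12*b - 14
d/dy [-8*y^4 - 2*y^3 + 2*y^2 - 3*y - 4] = -32*y^3 - 6*y^2 + 4*y - 3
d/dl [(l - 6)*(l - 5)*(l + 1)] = 3*l^2 - 20*l + 19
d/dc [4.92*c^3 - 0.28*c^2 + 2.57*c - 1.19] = 14.76*c^2 - 0.56*c + 2.57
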